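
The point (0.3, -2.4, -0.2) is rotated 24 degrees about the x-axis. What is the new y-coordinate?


Rotation about x-axis: y' = y*cos(theta) - z*sin(theta)
= -2.4 * 0.9135 - -0.2 * 0.4067
= -2.1112


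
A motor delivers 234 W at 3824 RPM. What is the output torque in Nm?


omega = 3824 * 2*pi/60 = 400.4483 rad/s
tau = P / omega = 234 / 400.4483
= 0.5843 Nm


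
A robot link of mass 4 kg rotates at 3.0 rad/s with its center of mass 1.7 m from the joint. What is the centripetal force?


F = m * omega^2 * r
= 4 * 3.0^2 * 1.7
= 4 * 9.0 * 1.7
= 61.2 N


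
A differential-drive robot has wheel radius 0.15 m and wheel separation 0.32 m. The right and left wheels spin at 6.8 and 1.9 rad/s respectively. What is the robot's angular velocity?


vR = r*wR = 0.15*6.8 = 1.02 m/s
vL = r*wL = 0.15*1.9 = 0.285 m/s
v = (vR+vL)/2 = 0.6525 m/s
omega = (vR-vL)/L = 2.2969 rad/s
angular velocity = 2.2969 rad/s


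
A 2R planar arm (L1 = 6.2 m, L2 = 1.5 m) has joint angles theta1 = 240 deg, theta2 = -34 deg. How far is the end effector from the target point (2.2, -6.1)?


End effector via forward kinematics:
x = L1*cos(t1) + L2*cos(t1+t2) = -4.4482
y = L1*sin(t1) + L2*sin(t1+t2) = -6.0269
Distance to target:
d = sqrt((2.2 - -4.4482)^2 + (-6.1 - -6.0269)^2)
= sqrt(44.1984 + 0.0053)
= 6.6486 m


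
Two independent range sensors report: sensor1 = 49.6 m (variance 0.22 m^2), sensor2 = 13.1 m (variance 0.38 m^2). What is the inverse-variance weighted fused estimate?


w1 = (1/var1) / (1/var1 + 1/var2)
   = 4.5455 / (4.5455 + 2.6316) = 0.6333
w2 = 1 - w1 = 0.3667
fused = w1*s1 + w2*s2 = 31.4133 + 4.8033
= 36.2167 m


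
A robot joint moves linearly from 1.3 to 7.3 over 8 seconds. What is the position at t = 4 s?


s = t/T = 4/8 = 0.5
p(t) = p0 + (pf-p0)*s
= 1.3 + (7.3 - 1.3) * 0.5
= 4.3


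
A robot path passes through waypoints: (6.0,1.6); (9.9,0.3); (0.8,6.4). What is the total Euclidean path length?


Segment lengths:
  seg1 = sqrt((3.9)^2 + (-1.3)^2) = 4.111
  seg2 = sqrt((-9.1)^2 + (6.1)^2) = 10.9554
Total = 15.0663


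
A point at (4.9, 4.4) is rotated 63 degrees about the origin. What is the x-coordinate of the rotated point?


x' = x*cos(theta) - y*sin(theta)
cos(63 deg) = 0.454, sin(63 deg) = 0.891
x' = 4.9 * 0.454 - 4.4 * 0.891
= 2.2246 - 3.9204
= -1.6959


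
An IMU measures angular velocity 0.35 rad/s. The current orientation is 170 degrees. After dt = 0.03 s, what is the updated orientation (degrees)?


delta_theta = w * dt = 0.35 * 0.03 = 0.0105 rad
= 0.6016 deg
theta_new = 170 + 0.6016 = 170.6016 deg


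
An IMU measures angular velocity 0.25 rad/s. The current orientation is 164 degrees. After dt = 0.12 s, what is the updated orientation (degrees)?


delta_theta = w * dt = 0.25 * 0.12 = 0.03 rad
= 1.7189 deg
theta_new = 164 + 1.7189 = 165.7189 deg


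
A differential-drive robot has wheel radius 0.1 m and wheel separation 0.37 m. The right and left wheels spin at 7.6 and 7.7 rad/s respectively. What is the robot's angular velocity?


vR = r*wR = 0.1*7.6 = 0.76 m/s
vL = r*wL = 0.1*7.7 = 0.77 m/s
v = (vR+vL)/2 = 0.765 m/s
omega = (vR-vL)/L = -0.027 rad/s
angular velocity = -0.027 rad/s


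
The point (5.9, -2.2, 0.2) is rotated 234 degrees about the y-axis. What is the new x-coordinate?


Rotation about y-axis: x' = x*cos(theta) + z*sin(theta)
= 5.9 * -0.5878 + 0.2 * -0.809
= -3.6297


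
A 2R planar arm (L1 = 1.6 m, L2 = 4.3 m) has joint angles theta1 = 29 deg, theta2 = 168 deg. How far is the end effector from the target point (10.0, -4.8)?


End effector via forward kinematics:
x = L1*cos(t1) + L2*cos(t1+t2) = -2.7127
y = L1*sin(t1) + L2*sin(t1+t2) = -0.4815
Distance to target:
d = sqrt((10.0 - -2.7127)^2 + (-4.8 - -0.4815)^2)
= sqrt(161.6132 + 18.6494)
= 13.4262 m


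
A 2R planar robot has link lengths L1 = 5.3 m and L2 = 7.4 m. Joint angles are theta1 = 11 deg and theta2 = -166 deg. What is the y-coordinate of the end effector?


Convert angles to radians: theta1 = 0.192, theta2 = -2.8972
y = L1*sin(theta1) + L2*sin(theta1+theta2)
y = 1.0113 + -3.1274
y = -2.1161


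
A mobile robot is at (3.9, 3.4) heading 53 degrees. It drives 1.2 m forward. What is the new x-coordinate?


x_new = x0 + d*cos(theta)
= 3.9 + 1.2*cos(53)
= 3.9 + 0.7222
= 4.6222


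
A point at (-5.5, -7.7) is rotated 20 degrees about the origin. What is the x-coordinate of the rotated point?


x' = x*cos(theta) - y*sin(theta)
cos(20 deg) = 0.9397, sin(20 deg) = 0.342
x' = -5.5 * 0.9397 - -7.7 * 0.342
= -5.1683 - -2.6336
= -2.5348


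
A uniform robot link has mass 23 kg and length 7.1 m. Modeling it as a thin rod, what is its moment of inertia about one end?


I = (1/3) * m * L^2
= (1/3) * 23 * 7.1^2
= 0.333333 * 23 * 50.41
= 386.4767 kg*m^2


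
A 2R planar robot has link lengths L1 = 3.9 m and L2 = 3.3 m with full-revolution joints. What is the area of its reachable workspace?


r_max = L1 + L2 = 7.2 m
r_min = |L1 - L2| = 0.6 m
Area = pi*(r_max^2 - r_min^2)
= pi*(51.84 - 0.36)
= pi * 51.48
= 161.7292 m^2


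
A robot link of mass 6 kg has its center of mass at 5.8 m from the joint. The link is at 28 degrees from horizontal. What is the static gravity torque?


tau = m*g*L*cos(angle)
= 6 * 9.81 * 5.8 * cos(28 deg)
= 6 * 9.81 * 5.8 * 0.8829
= 301.4277 Nm


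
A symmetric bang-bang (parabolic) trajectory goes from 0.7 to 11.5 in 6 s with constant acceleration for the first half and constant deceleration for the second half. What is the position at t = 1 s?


Symmetric rest-to-rest: each phase covers (pf-p0)/2 in time T/2. 0.5*a*(T/2)^2 = (pf-p0)/2 => a = 4*(pf-p0)/T^2
a = 4*(11.5-0.7)/6^2 = 1.2
t = 1 is in the acceleration phase (t <= T/2).
p = p0 + 0.5*a*t^2 = 0.7 + 0.5*1.2*1^2
= 1.3


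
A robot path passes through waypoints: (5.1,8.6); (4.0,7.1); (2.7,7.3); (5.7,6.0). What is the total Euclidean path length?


Segment lengths:
  seg1 = sqrt((-1.1)^2 + (-1.5)^2) = 1.8601
  seg2 = sqrt((-1.3)^2 + (0.2)^2) = 1.3153
  seg3 = sqrt((3.0)^2 + (-1.3)^2) = 3.2696
Total = 6.445


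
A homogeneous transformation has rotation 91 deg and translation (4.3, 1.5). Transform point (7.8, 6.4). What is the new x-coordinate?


x' = cos(theta)*px - sin(theta)*py + tx
= -0.0175*7.8 - 0.9998*6.4 + 4.3
= -2.2352


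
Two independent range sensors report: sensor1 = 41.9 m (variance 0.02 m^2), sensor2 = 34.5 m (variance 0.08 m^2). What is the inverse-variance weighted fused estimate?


w1 = (1/var1) / (1/var1 + 1/var2)
   = 50.0 / (50.0 + 12.5) = 0.8
w2 = 1 - w1 = 0.2
fused = w1*s1 + w2*s2 = 33.52 + 6.9
= 40.42 m


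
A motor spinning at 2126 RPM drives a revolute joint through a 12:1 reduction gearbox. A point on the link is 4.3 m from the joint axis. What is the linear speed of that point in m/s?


omega_motor = 2126 * 2*pi/60 = 222.6342 rad/s
omega_joint = omega_motor / 12 = 18.5528 rad/s
v = omega_joint * r = 18.5528 * 4.3
= 79.7773 m/s


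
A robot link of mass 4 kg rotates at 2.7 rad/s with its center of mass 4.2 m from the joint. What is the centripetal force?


F = m * omega^2 * r
= 4 * 2.7^2 * 4.2
= 4 * 7.29 * 4.2
= 122.472 N


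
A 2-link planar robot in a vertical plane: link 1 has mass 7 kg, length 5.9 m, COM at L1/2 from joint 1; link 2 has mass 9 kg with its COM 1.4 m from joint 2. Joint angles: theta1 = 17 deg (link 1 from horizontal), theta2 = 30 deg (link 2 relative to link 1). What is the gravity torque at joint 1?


Horizontal distance from joint 1 to link-1 COM:
  x_c1 = (L1/2)*cos(t1) = 2.95 * 0.9563 = 2.8211 m
Horizontal distance from joint 1 to link-2 COM:
  x_c2 = L1*cos(t1) + Lc2*cos(t1+t2)
       = 5.9*0.9563 + 1.4*0.682 = 6.597 m
tau1 = m1*g*x_c1 + m2*g*x_c2
     = 7*9.81*2.8211 + 9*9.81*6.597
     = 193.7249 + 582.4488
     = 776.1736 Nm


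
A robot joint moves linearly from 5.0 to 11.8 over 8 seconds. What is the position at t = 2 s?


s = t/T = 2/8 = 0.25
p(t) = p0 + (pf-p0)*s
= 5.0 + (11.8 - 5.0) * 0.25
= 6.7


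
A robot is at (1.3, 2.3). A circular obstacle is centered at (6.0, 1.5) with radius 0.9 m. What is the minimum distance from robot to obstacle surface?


center_dist = sqrt((1.3-6.0)^2 + (2.3-1.5)^2)
= sqrt(22.09 + 0.64)
= 4.7676
min_dist = center_dist - radius = 4.7676 - 0.9 = 3.8676 m


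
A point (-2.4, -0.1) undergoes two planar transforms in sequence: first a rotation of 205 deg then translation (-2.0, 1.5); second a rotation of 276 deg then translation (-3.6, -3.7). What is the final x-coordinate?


After transform 1:
x1 = cos(205)*-2.4 - sin(205)*-0.1 + -2.0 = 0.1329
y1 = sin(205)*-2.4 + cos(205)*-0.1 + 1.5 = 2.6049
After transform 2:
x2 = cos(276)*0.1329 - sin(276)*2.6049 + -3.6
= -0.9955


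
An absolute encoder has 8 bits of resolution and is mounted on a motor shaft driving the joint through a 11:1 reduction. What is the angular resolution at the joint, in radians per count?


counts = 2^8 = 256
effective counts at joint = 256 * 11 = 2816
resolution = 2*pi / 2816
= 0.0022 rad/count


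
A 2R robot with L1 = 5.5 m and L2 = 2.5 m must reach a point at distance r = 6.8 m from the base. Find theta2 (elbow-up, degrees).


cos(theta2) = (r^2 - L1^2 - L2^2) / (2*L1*L2)
cos(theta2) = (46.24 - 30.25 - 6.25) / 27.5
cos(theta2) = 0.354182
theta2 = 69.2567 degrees


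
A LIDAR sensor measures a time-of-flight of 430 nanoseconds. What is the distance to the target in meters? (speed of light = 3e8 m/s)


tof = 430 ns = 4.3e-07 s
dist = c * tof / 2
= 3e8 * 4.3e-07 / 2
= 64.5 m


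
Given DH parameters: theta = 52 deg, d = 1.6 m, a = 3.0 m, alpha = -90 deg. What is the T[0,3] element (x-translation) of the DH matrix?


T[0,3] = a * cos(theta)
= 3.0 * cos(52 deg)
= 3.0 * 0.6157
= 1.847


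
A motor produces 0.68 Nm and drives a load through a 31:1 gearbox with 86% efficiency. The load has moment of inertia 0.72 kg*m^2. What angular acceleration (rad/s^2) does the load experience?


tau_out = tau_motor * N * eta
= 0.68 * 31 * 0.86 = 18.1288 Nm
alpha = tau_out / I = 18.1288 / 0.72
= 25.1789 rad/s^2


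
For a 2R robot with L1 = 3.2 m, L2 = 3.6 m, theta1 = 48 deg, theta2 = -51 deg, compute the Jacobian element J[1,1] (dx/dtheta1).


J[1,1] = -L1*sin(t1) - L2*sin(t1+t2)
= -3.2*sin(48) - 3.6*sin(-3)
= -2.1897


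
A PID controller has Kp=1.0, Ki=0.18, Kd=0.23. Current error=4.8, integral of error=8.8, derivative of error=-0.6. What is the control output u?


u = Kp*e + Ki*int(e) + Kd*de/dt
= 1.0*4.8 + 0.18*8.8 + 0.23*(-0.6)
= 4.8 + 1.584 + -0.138
= 6.246


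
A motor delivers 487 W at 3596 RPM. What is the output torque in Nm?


omega = 3596 * 2*pi/60 = 376.5722 rad/s
tau = P / omega = 487 / 376.5722
= 1.2932 Nm


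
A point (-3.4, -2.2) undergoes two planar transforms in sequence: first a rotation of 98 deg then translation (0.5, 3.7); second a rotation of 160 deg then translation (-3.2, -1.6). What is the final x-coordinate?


After transform 1:
x1 = cos(98)*-3.4 - sin(98)*-2.2 + 0.5 = 3.1518
y1 = sin(98)*-3.4 + cos(98)*-2.2 + 3.7 = 0.6393
After transform 2:
x2 = cos(160)*3.1518 - sin(160)*0.6393 + -3.2
= -6.3803


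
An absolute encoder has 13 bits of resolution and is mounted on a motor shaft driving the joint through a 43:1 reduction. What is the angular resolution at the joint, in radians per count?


counts = 2^13 = 8192
effective counts at joint = 8192 * 43 = 352256
resolution = 2*pi / 352256
= 1.7837e-05 rad/count


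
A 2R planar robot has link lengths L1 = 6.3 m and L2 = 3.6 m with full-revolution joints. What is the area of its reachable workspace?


r_max = L1 + L2 = 9.9 m
r_min = |L1 - L2| = 2.7 m
Area = pi*(r_max^2 - r_min^2)
= pi*(98.01 - 7.29)
= pi * 90.72
= 285.0053 m^2


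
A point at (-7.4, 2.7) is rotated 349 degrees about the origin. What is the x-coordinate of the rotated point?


x' = x*cos(theta) - y*sin(theta)
cos(349 deg) = 0.9816, sin(349 deg) = -0.1908
x' = -7.4 * 0.9816 - 2.7 * -0.1908
= -7.264 - -0.5152
= -6.7489


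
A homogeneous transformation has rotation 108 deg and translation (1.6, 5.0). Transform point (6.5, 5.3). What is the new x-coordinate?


x' = cos(theta)*px - sin(theta)*py + tx
= -0.309*6.5 - 0.9511*5.3 + 1.6
= -5.4492


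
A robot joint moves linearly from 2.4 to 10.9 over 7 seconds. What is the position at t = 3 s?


s = t/T = 3/7 = 0.4286
p(t) = p0 + (pf-p0)*s
= 2.4 + (10.9 - 2.4) * 0.4286
= 6.0429


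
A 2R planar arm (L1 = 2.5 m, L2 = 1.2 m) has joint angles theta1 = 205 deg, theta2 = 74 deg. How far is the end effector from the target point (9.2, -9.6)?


End effector via forward kinematics:
x = L1*cos(t1) + L2*cos(t1+t2) = -2.078
y = L1*sin(t1) + L2*sin(t1+t2) = -2.2418
Distance to target:
d = sqrt((9.2 - -2.078)^2 + (-9.6 - -2.2418)^2)
= sqrt(127.1944 + 54.1435)
= 13.4662 m


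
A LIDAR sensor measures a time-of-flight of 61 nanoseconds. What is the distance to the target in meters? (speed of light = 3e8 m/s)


tof = 61 ns = 6.1e-08 s
dist = c * tof / 2
= 3e8 * 6.1e-08 / 2
= 9.15 m


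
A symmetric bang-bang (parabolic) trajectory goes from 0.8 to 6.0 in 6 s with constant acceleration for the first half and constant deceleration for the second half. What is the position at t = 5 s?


Symmetric rest-to-rest: each phase covers (pf-p0)/2 in time T/2. 0.5*a*(T/2)^2 = (pf-p0)/2 => a = 4*(pf-p0)/T^2
a = 4*(6.0-0.8)/6^2 = 0.5778
t = 5 is in the deceleration phase (t > T/2).
p = pf - 0.5*a*(T-t)^2 = 6.0 - 0.5*0.5778*1^2
= 5.7111


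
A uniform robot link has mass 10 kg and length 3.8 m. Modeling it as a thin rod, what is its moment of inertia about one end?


I = (1/3) * m * L^2
= (1/3) * 10 * 3.8^2
= 0.333333 * 10 * 14.44
= 48.1333 kg*m^2


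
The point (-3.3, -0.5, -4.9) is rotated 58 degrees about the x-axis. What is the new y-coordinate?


Rotation about x-axis: y' = y*cos(theta) - z*sin(theta)
= -0.5 * 0.5299 - -4.9 * 0.848
= 3.8905


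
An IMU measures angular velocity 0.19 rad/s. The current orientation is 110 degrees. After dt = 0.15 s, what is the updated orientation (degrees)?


delta_theta = w * dt = 0.19 * 0.15 = 0.0285 rad
= 1.6329 deg
theta_new = 110 + 1.6329 = 111.6329 deg


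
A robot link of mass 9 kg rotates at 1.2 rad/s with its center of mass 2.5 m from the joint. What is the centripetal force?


F = m * omega^2 * r
= 9 * 1.2^2 * 2.5
= 9 * 1.44 * 2.5
= 32.4 N


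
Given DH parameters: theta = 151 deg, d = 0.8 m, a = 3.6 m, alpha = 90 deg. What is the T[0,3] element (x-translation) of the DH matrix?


T[0,3] = a * cos(theta)
= 3.6 * cos(151 deg)
= 3.6 * -0.8746
= -3.1486


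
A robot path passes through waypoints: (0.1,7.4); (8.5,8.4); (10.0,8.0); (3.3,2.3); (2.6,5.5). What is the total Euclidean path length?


Segment lengths:
  seg1 = sqrt((8.4)^2 + (1.0)^2) = 8.4593
  seg2 = sqrt((1.5)^2 + (-0.4)^2) = 1.5524
  seg3 = sqrt((-6.7)^2 + (-5.7)^2) = 8.7966
  seg4 = sqrt((-0.7)^2 + (3.2)^2) = 3.2757
Total = 22.084


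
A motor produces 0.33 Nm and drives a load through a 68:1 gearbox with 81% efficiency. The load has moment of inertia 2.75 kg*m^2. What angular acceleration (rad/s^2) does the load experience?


tau_out = tau_motor * N * eta
= 0.33 * 68 * 0.81 = 18.1764 Nm
alpha = tau_out / I = 18.1764 / 2.75
= 6.6096 rad/s^2


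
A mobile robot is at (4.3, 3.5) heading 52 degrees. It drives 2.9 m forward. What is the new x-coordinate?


x_new = x0 + d*cos(theta)
= 4.3 + 2.9*cos(52)
= 4.3 + 1.7854
= 6.0854


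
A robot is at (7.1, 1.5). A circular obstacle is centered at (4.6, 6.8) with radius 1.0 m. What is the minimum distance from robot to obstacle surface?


center_dist = sqrt((7.1-4.6)^2 + (1.5-6.8)^2)
= sqrt(6.25 + 28.09)
= 5.86
min_dist = center_dist - radius = 5.86 - 1.0 = 4.86 m


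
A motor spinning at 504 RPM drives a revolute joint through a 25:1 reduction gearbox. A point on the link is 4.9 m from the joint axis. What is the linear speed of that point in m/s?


omega_motor = 504 * 2*pi/60 = 52.7788 rad/s
omega_joint = omega_motor / 25 = 2.1112 rad/s
v = omega_joint * r = 2.1112 * 4.9
= 10.3446 m/s


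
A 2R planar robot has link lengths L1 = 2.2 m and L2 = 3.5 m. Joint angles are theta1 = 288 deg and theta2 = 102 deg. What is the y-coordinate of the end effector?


Convert angles to radians: theta1 = 5.0265, theta2 = 1.7802
y = L1*sin(theta1) + L2*sin(theta1+theta2)
y = -2.0923 + 1.75
y = -0.3423


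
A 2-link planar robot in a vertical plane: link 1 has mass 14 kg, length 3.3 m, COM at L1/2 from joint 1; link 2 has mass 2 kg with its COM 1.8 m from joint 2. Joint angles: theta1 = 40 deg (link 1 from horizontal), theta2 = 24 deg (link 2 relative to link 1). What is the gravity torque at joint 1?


Horizontal distance from joint 1 to link-1 COM:
  x_c1 = (L1/2)*cos(t1) = 1.65 * 0.766 = 1.264 m
Horizontal distance from joint 1 to link-2 COM:
  x_c2 = L1*cos(t1) + Lc2*cos(t1+t2)
       = 3.3*0.766 + 1.8*0.4384 = 3.317 m
tau1 = m1*g*x_c1 + m2*g*x_c2
     = 14*9.81*1.264 + 2*9.81*3.317
     = 173.5941 + 65.0798
     = 238.6739 Nm


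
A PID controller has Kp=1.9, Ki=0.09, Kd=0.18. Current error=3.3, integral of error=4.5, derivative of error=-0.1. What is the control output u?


u = Kp*e + Ki*int(e) + Kd*de/dt
= 1.9*3.3 + 0.09*4.5 + 0.18*(-0.1)
= 6.27 + 0.405 + -0.018
= 6.657


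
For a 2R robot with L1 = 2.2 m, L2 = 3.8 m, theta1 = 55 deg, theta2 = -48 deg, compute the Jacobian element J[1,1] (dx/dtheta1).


J[1,1] = -L1*sin(t1) - L2*sin(t1+t2)
= -2.2*sin(55) - 3.8*sin(7)
= -2.2652


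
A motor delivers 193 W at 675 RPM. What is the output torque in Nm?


omega = 675 * 2*pi/60 = 70.6858 rad/s
tau = P / omega = 193 / 70.6858
= 2.7304 Nm


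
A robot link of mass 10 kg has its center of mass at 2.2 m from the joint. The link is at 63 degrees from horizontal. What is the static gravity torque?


tau = m*g*L*cos(angle)
= 10 * 9.81 * 2.2 * cos(63 deg)
= 10 * 9.81 * 2.2 * 0.454
= 97.9802 Nm


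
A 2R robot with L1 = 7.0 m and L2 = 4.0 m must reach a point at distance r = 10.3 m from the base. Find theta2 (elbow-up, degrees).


cos(theta2) = (r^2 - L1^2 - L2^2) / (2*L1*L2)
cos(theta2) = (106.09 - 49.0 - 16.0) / 56.0
cos(theta2) = 0.73375
theta2 = 42.7983 degrees


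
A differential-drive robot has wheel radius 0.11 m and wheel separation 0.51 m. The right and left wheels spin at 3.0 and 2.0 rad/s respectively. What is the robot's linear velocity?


vR = r*wR = 0.11*3.0 = 0.33 m/s
vL = r*wL = 0.11*2.0 = 0.22 m/s
v = (vR+vL)/2 = 0.275 m/s
omega = (vR-vL)/L = 0.2157 rad/s
linear velocity = 0.275 m/s


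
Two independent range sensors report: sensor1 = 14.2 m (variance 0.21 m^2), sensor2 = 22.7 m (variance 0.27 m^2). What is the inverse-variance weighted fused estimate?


w1 = (1/var1) / (1/var1 + 1/var2)
   = 4.7619 / (4.7619 + 3.7037) = 0.5625
w2 = 1 - w1 = 0.4375
fused = w1*s1 + w2*s2 = 7.9875 + 9.9313
= 17.9187 m


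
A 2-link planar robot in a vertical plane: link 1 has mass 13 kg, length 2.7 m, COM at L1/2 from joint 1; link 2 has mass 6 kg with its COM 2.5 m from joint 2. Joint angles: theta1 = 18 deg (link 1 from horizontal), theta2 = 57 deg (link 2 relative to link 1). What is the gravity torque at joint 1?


Horizontal distance from joint 1 to link-1 COM:
  x_c1 = (L1/2)*cos(t1) = 1.35 * 0.9511 = 1.2839 m
Horizontal distance from joint 1 to link-2 COM:
  x_c2 = L1*cos(t1) + Lc2*cos(t1+t2)
       = 2.7*0.9511 + 2.5*0.2588 = 3.2149 m
tau1 = m1*g*x_c1 + m2*g*x_c2
     = 13*9.81*1.2839 + 6*9.81*3.2149
     = 163.7391 + 189.229
     = 352.9681 Nm


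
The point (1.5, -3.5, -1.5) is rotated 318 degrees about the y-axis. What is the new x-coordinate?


Rotation about y-axis: x' = x*cos(theta) + z*sin(theta)
= 1.5 * 0.7431 + -1.5 * -0.6691
= 2.1184


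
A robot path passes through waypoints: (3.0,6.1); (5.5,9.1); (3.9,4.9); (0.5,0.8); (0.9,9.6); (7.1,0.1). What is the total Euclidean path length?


Segment lengths:
  seg1 = sqrt((2.5)^2 + (3.0)^2) = 3.9051
  seg2 = sqrt((-1.6)^2 + (-4.2)^2) = 4.4944
  seg3 = sqrt((-3.4)^2 + (-4.1)^2) = 5.3263
  seg4 = sqrt((0.4)^2 + (8.8)^2) = 8.8091
  seg5 = sqrt((6.2)^2 + (-9.5)^2) = 11.3442
Total = 33.8792


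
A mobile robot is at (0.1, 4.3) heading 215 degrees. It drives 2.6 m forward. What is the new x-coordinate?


x_new = x0 + d*cos(theta)
= 0.1 + 2.6*cos(215)
= 0.1 + -2.1298
= -2.0298


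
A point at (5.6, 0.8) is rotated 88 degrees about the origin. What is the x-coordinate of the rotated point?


x' = x*cos(theta) - y*sin(theta)
cos(88 deg) = 0.0349, sin(88 deg) = 0.9994
x' = 5.6 * 0.0349 - 0.8 * 0.9994
= 0.1954 - 0.7995
= -0.6041


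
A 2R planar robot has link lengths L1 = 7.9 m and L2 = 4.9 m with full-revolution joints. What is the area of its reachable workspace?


r_max = L1 + L2 = 12.8 m
r_min = |L1 - L2| = 3.0 m
Area = pi*(r_max^2 - r_min^2)
= pi*(163.84 - 9.0)
= pi * 154.84
= 486.4442 m^2


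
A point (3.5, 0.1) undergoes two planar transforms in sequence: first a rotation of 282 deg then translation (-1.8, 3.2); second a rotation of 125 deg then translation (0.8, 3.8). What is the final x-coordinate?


After transform 1:
x1 = cos(282)*3.5 - sin(282)*0.1 + -1.8 = -0.9745
y1 = sin(282)*3.5 + cos(282)*0.1 + 3.2 = -0.2027
After transform 2:
x2 = cos(125)*-0.9745 - sin(125)*-0.2027 + 0.8
= 1.525


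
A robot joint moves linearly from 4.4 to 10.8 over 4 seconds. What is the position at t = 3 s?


s = t/T = 3/4 = 0.75
p(t) = p0 + (pf-p0)*s
= 4.4 + (10.8 - 4.4) * 0.75
= 9.2


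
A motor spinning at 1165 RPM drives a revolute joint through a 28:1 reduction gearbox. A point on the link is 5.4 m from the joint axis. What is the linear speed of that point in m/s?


omega_motor = 1165 * 2*pi/60 = 121.9985 rad/s
omega_joint = omega_motor / 28 = 4.3571 rad/s
v = omega_joint * r = 4.3571 * 5.4
= 23.5283 m/s


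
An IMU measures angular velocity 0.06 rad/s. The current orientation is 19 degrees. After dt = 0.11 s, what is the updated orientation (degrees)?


delta_theta = w * dt = 0.06 * 0.11 = 0.0066 rad
= 0.3782 deg
theta_new = 19 + 0.3782 = 19.3782 deg


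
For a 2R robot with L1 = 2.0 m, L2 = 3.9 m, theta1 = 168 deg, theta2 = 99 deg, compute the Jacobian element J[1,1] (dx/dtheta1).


J[1,1] = -L1*sin(t1) - L2*sin(t1+t2)
= -2.0*sin(168) - 3.9*sin(267)
= 3.4788


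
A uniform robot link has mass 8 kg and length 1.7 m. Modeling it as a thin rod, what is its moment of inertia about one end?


I = (1/3) * m * L^2
= (1/3) * 8 * 1.7^2
= 0.333333 * 8 * 2.89
= 7.7067 kg*m^2


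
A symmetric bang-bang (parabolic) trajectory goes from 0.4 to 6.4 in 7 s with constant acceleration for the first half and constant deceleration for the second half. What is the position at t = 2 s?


Symmetric rest-to-rest: each phase covers (pf-p0)/2 in time T/2. 0.5*a*(T/2)^2 = (pf-p0)/2 => a = 4*(pf-p0)/T^2
a = 4*(6.4-0.4)/7^2 = 0.4898
t = 2 is in the acceleration phase (t <= T/2).
p = p0 + 0.5*a*t^2 = 0.4 + 0.5*0.4898*2^2
= 1.3796


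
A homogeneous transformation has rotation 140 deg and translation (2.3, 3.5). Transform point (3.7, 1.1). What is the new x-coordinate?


x' = cos(theta)*px - sin(theta)*py + tx
= -0.766*3.7 - 0.6428*1.1 + 2.3
= -1.2414


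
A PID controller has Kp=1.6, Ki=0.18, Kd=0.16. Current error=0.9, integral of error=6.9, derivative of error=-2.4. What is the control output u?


u = Kp*e + Ki*int(e) + Kd*de/dt
= 1.6*0.9 + 0.18*6.9 + 0.16*(-2.4)
= 1.44 + 1.242 + -0.384
= 2.298


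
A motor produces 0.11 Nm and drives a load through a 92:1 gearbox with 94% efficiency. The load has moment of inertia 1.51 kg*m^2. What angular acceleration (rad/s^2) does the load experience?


tau_out = tau_motor * N * eta
= 0.11 * 92 * 0.94 = 9.5128 Nm
alpha = tau_out / I = 9.5128 / 1.51
= 6.2999 rad/s^2


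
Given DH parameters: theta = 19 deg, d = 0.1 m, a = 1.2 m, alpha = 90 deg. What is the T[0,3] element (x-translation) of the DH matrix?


T[0,3] = a * cos(theta)
= 1.2 * cos(19 deg)
= 1.2 * 0.9455
= 1.1346


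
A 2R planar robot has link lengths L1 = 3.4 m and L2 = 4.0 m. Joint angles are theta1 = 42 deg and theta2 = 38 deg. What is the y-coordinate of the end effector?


Convert angles to radians: theta1 = 0.733, theta2 = 0.6632
y = L1*sin(theta1) + L2*sin(theta1+theta2)
y = 2.275 + 3.9392
y = 6.2143


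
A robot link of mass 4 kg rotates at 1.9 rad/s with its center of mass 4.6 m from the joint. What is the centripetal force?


F = m * omega^2 * r
= 4 * 1.9^2 * 4.6
= 4 * 3.61 * 4.6
= 66.424 N


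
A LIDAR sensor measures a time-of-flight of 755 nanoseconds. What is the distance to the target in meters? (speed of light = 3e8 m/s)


tof = 755 ns = 7.55e-07 s
dist = c * tof / 2
= 3e8 * 7.55e-07 / 2
= 113.25 m


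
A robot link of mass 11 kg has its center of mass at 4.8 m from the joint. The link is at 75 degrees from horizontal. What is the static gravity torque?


tau = m*g*L*cos(angle)
= 11 * 9.81 * 4.8 * cos(75 deg)
= 11 * 9.81 * 4.8 * 0.2588
= 134.06 Nm


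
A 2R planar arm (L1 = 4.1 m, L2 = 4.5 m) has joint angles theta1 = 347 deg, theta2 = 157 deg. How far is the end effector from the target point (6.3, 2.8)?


End effector via forward kinematics:
x = L1*cos(t1) + L2*cos(t1+t2) = 0.3543
y = L1*sin(t1) + L2*sin(t1+t2) = 1.7227
Distance to target:
d = sqrt((6.3 - 0.3543)^2 + (2.8 - 1.7227)^2)
= sqrt(35.3509 + 1.1605)
= 6.0425 m


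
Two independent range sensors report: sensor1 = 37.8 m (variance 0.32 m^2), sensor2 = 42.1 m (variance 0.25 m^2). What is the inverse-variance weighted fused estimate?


w1 = (1/var1) / (1/var1 + 1/var2)
   = 3.125 / (3.125 + 4.0) = 0.4386
w2 = 1 - w1 = 0.5614
fused = w1*s1 + w2*s2 = 16.5789 + 23.6351
= 40.214 m


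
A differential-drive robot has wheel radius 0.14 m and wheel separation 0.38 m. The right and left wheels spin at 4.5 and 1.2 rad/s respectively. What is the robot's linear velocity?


vR = r*wR = 0.14*4.5 = 0.63 m/s
vL = r*wL = 0.14*1.2 = 0.168 m/s
v = (vR+vL)/2 = 0.399 m/s
omega = (vR-vL)/L = 1.2158 rad/s
linear velocity = 0.399 m/s


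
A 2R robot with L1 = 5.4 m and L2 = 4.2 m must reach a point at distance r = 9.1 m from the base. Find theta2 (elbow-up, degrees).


cos(theta2) = (r^2 - L1^2 - L2^2) / (2*L1*L2)
cos(theta2) = (82.81 - 29.16 - 17.64) / 45.36
cos(theta2) = 0.793871
theta2 = 37.4512 degrees


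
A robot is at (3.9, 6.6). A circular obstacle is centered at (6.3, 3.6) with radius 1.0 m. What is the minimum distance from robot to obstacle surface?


center_dist = sqrt((3.9-6.3)^2 + (6.6-3.6)^2)
= sqrt(5.76 + 9.0)
= 3.8419
min_dist = center_dist - radius = 3.8419 - 1.0 = 2.8419 m


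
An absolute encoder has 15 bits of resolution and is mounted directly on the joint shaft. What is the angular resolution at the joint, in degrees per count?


counts = 2^15 = 32768
resolution = 360 / 32768
= 0.011 deg/count


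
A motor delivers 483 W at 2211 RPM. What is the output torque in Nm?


omega = 2211 * 2*pi/60 = 231.5354 rad/s
tau = P / omega = 483 / 231.5354
= 2.0861 Nm


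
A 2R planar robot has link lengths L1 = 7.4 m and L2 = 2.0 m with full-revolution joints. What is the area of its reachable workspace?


r_max = L1 + L2 = 9.4 m
r_min = |L1 - L2| = 5.4 m
Area = pi*(r_max^2 - r_min^2)
= pi*(88.36 - 29.16)
= pi * 59.2
= 185.9823 m^2


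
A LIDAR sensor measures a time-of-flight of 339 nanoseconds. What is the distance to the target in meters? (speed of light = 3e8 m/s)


tof = 339 ns = 3.39e-07 s
dist = c * tof / 2
= 3e8 * 3.39e-07 / 2
= 50.85 m


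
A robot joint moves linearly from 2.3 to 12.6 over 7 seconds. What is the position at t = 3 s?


s = t/T = 3/7 = 0.4286
p(t) = p0 + (pf-p0)*s
= 2.3 + (12.6 - 2.3) * 0.4286
= 6.7143


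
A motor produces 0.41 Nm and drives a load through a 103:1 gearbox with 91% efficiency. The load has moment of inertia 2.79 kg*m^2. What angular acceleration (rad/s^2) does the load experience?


tau_out = tau_motor * N * eta
= 0.41 * 103 * 0.91 = 38.4293 Nm
alpha = tau_out / I = 38.4293 / 2.79
= 13.7739 rad/s^2


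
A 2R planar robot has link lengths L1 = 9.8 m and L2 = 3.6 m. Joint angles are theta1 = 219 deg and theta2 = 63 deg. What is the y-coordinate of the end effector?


Convert angles to radians: theta1 = 3.8223, theta2 = 1.0996
y = L1*sin(theta1) + L2*sin(theta1+theta2)
y = -6.1673 + -3.5213
y = -9.6887


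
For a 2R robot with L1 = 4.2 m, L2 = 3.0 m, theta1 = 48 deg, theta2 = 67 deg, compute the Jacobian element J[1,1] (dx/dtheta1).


J[1,1] = -L1*sin(t1) - L2*sin(t1+t2)
= -4.2*sin(48) - 3.0*sin(115)
= -5.8401


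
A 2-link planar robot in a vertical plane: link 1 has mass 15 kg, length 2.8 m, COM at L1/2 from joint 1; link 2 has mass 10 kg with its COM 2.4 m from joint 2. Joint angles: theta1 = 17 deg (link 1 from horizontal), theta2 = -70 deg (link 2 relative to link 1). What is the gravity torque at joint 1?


Horizontal distance from joint 1 to link-1 COM:
  x_c1 = (L1/2)*cos(t1) = 1.4 * 0.9563 = 1.3388 m
Horizontal distance from joint 1 to link-2 COM:
  x_c2 = L1*cos(t1) + Lc2*cos(t1+t2)
       = 2.8*0.9563 + 2.4*0.6018 = 4.122 m
tau1 = m1*g*x_c1 + m2*g*x_c2
     = 15*9.81*1.3388 + 10*9.81*4.122
     = 197.0083 + 404.3691
     = 601.3775 Nm


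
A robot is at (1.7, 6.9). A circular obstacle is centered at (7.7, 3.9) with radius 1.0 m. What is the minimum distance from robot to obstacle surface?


center_dist = sqrt((1.7-7.7)^2 + (6.9-3.9)^2)
= sqrt(36.0 + 9.0)
= 6.7082
min_dist = center_dist - radius = 6.7082 - 1.0 = 5.7082 m


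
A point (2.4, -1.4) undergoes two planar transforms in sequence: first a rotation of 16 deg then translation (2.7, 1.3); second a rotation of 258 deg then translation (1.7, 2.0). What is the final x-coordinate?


After transform 1:
x1 = cos(16)*2.4 - sin(16)*-1.4 + 2.7 = 5.3929
y1 = sin(16)*2.4 + cos(16)*-1.4 + 1.3 = 0.6158
After transform 2:
x2 = cos(258)*5.3929 - sin(258)*0.6158 + 1.7
= 1.1811


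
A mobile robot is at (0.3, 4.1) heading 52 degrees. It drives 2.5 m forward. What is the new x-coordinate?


x_new = x0 + d*cos(theta)
= 0.3 + 2.5*cos(52)
= 0.3 + 1.5392
= 1.8392


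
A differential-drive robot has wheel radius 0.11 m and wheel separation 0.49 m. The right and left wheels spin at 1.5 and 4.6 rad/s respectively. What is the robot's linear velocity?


vR = r*wR = 0.11*1.5 = 0.165 m/s
vL = r*wL = 0.11*4.6 = 0.506 m/s
v = (vR+vL)/2 = 0.3355 m/s
omega = (vR-vL)/L = -0.6959 rad/s
linear velocity = 0.3355 m/s


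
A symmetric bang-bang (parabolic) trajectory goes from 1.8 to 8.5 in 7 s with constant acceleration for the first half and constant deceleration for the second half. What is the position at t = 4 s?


Symmetric rest-to-rest: each phase covers (pf-p0)/2 in time T/2. 0.5*a*(T/2)^2 = (pf-p0)/2 => a = 4*(pf-p0)/T^2
a = 4*(8.5-1.8)/7^2 = 0.5469
t = 4 is in the deceleration phase (t > T/2).
p = pf - 0.5*a*(T-t)^2 = 8.5 - 0.5*0.5469*3^2
= 6.0388


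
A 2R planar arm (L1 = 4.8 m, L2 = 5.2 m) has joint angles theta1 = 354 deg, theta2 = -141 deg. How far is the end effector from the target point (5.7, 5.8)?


End effector via forward kinematics:
x = L1*cos(t1) + L2*cos(t1+t2) = 0.4126
y = L1*sin(t1) + L2*sin(t1+t2) = -3.3339
Distance to target:
d = sqrt((5.7 - 0.4126)^2 + (5.8 - -3.3339)^2)
= sqrt(27.9564 + 83.4274)
= 10.5539 m


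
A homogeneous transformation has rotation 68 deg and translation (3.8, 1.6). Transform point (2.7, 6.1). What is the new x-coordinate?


x' = cos(theta)*px - sin(theta)*py + tx
= 0.3746*2.7 - 0.9272*6.1 + 3.8
= -0.8444


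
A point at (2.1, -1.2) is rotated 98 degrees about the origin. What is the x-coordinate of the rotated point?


x' = x*cos(theta) - y*sin(theta)
cos(98 deg) = -0.1392, sin(98 deg) = 0.9903
x' = 2.1 * -0.1392 - -1.2 * 0.9903
= -0.2923 - -1.1883
= 0.8961


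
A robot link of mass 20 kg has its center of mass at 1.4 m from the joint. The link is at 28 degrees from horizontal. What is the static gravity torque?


tau = m*g*L*cos(angle)
= 20 * 9.81 * 1.4 * cos(28 deg)
= 20 * 9.81 * 1.4 * 0.8829
= 242.528 Nm


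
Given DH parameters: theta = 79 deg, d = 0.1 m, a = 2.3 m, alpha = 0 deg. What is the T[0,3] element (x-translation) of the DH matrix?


T[0,3] = a * cos(theta)
= 2.3 * cos(79 deg)
= 2.3 * 0.1908
= 0.4389


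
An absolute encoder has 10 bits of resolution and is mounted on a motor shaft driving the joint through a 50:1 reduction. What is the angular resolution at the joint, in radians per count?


counts = 2^10 = 1024
effective counts at joint = 1024 * 50 = 51200
resolution = 2*pi / 51200
= 1.2272e-04 rad/count


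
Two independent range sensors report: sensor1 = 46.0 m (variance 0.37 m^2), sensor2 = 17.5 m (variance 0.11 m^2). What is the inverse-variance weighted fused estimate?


w1 = (1/var1) / (1/var1 + 1/var2)
   = 2.7027 / (2.7027 + 9.0909) = 0.2292
w2 = 1 - w1 = 0.7708
fused = w1*s1 + w2*s2 = 10.5417 + 13.4896
= 24.0312 m


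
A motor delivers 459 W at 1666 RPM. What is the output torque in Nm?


omega = 1666 * 2*pi/60 = 174.4631 rad/s
tau = P / omega = 459 / 174.4631
= 2.6309 Nm


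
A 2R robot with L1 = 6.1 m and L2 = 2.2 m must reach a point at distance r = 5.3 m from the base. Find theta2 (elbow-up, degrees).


cos(theta2) = (r^2 - L1^2 - L2^2) / (2*L1*L2)
cos(theta2) = (28.09 - 37.21 - 4.84) / 26.84
cos(theta2) = -0.520119
theta2 = 121.3402 degrees


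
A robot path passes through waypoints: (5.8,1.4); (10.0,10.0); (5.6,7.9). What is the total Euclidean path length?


Segment lengths:
  seg1 = sqrt((4.2)^2 + (8.6)^2) = 9.5708
  seg2 = sqrt((-4.4)^2 + (-2.1)^2) = 4.8754
Total = 14.4462


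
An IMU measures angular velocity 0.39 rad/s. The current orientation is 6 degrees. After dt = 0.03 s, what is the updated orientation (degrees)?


delta_theta = w * dt = 0.39 * 0.03 = 0.0117 rad
= 0.6704 deg
theta_new = 6 + 0.6704 = 6.6704 deg


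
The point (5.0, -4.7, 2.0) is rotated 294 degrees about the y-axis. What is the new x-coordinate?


Rotation about y-axis: x' = x*cos(theta) + z*sin(theta)
= 5.0 * 0.4067 + 2.0 * -0.9135
= 0.2066


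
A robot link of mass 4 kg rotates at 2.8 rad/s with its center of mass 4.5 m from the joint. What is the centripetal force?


F = m * omega^2 * r
= 4 * 2.8^2 * 4.5
= 4 * 7.84 * 4.5
= 141.12 N


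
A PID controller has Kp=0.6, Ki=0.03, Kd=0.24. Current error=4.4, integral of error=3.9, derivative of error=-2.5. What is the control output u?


u = Kp*e + Ki*int(e) + Kd*de/dt
= 0.6*4.4 + 0.03*3.9 + 0.24*(-2.5)
= 2.64 + 0.117 + -0.6
= 2.157


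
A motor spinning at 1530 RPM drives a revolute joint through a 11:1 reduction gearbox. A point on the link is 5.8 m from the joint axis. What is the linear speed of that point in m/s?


omega_motor = 1530 * 2*pi/60 = 160.2212 rad/s
omega_joint = omega_motor / 11 = 14.5656 rad/s
v = omega_joint * r = 14.5656 * 5.8
= 84.4803 m/s


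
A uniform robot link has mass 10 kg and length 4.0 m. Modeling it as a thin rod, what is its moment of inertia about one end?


I = (1/3) * m * L^2
= (1/3) * 10 * 4.0^2
= 0.333333 * 10 * 16.0
= 53.3333 kg*m^2


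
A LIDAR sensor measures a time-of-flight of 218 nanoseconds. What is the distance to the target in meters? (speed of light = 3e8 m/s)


tof = 218 ns = 2.18e-07 s
dist = c * tof / 2
= 3e8 * 2.18e-07 / 2
= 32.7 m


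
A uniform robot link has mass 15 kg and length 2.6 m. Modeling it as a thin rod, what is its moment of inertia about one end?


I = (1/3) * m * L^2
= (1/3) * 15 * 2.6^2
= 0.333333 * 15 * 6.76
= 33.8 kg*m^2


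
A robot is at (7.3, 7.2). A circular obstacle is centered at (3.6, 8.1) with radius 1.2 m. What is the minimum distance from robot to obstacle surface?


center_dist = sqrt((7.3-3.6)^2 + (7.2-8.1)^2)
= sqrt(13.69 + 0.81)
= 3.8079
min_dist = center_dist - radius = 3.8079 - 1.2 = 2.6079 m


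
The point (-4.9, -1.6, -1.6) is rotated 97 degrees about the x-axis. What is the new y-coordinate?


Rotation about x-axis: y' = y*cos(theta) - z*sin(theta)
= -1.6 * -0.1219 - -1.6 * 0.9925
= 1.7831


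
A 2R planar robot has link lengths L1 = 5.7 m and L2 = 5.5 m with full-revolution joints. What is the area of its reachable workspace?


r_max = L1 + L2 = 11.2 m
r_min = |L1 - L2| = 0.2 m
Area = pi*(r_max^2 - r_min^2)
= pi*(125.44 - 0.04)
= pi * 125.4
= 393.9557 m^2


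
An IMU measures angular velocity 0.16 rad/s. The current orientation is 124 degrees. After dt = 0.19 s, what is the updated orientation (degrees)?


delta_theta = w * dt = 0.16 * 0.19 = 0.0304 rad
= 1.7418 deg
theta_new = 124 + 1.7418 = 125.7418 deg


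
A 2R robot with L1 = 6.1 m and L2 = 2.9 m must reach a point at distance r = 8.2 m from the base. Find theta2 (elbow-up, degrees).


cos(theta2) = (r^2 - L1^2 - L2^2) / (2*L1*L2)
cos(theta2) = (67.24 - 37.21 - 8.41) / 35.38
cos(theta2) = 0.61108
theta2 = 52.3324 degrees


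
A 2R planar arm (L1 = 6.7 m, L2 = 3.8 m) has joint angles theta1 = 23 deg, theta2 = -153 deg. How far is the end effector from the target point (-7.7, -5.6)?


End effector via forward kinematics:
x = L1*cos(t1) + L2*cos(t1+t2) = 3.7248
y = L1*sin(t1) + L2*sin(t1+t2) = -0.2931
Distance to target:
d = sqrt((-7.7 - 3.7248)^2 + (-5.6 - -0.2931)^2)
= sqrt(130.5258 + 28.1635)
= 12.5972 m


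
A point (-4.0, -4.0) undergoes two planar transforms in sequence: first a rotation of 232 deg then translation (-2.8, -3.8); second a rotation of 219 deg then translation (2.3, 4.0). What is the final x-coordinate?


After transform 1:
x1 = cos(232)*-4.0 - sin(232)*-4.0 + -2.8 = -3.4894
y1 = sin(232)*-4.0 + cos(232)*-4.0 + -3.8 = 1.8147
After transform 2:
x2 = cos(219)*-3.4894 - sin(219)*1.8147 + 2.3
= 6.1538


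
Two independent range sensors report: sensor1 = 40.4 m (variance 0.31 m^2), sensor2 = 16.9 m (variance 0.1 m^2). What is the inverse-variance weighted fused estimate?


w1 = (1/var1) / (1/var1 + 1/var2)
   = 3.2258 / (3.2258 + 10.0) = 0.2439
w2 = 1 - w1 = 0.7561
fused = w1*s1 + w2*s2 = 9.8537 + 12.778
= 22.6317 m


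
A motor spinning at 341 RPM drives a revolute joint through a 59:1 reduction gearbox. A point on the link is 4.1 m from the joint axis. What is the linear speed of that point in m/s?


omega_motor = 341 * 2*pi/60 = 35.7094 rad/s
omega_joint = omega_motor / 59 = 0.6052 rad/s
v = omega_joint * r = 0.6052 * 4.1
= 2.4815 m/s


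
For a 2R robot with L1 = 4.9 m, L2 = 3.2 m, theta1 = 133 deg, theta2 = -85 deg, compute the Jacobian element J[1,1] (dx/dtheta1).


J[1,1] = -L1*sin(t1) - L2*sin(t1+t2)
= -4.9*sin(133) - 3.2*sin(48)
= -5.9617


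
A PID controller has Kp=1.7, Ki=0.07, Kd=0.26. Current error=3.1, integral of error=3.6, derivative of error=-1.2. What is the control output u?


u = Kp*e + Ki*int(e) + Kd*de/dt
= 1.7*3.1 + 0.07*3.6 + 0.26*(-1.2)
= 5.27 + 0.252 + -0.312
= 5.21


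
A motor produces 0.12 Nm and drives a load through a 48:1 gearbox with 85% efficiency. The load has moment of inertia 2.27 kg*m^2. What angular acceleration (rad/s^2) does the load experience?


tau_out = tau_motor * N * eta
= 0.12 * 48 * 0.85 = 4.896 Nm
alpha = tau_out / I = 4.896 / 2.27
= 2.1568 rad/s^2


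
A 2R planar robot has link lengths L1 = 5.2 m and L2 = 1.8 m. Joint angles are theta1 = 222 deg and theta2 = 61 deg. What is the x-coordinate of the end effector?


Convert angles to radians: theta1 = 3.8746, theta2 = 1.0647
x = L1*cos(theta1) + L2*cos(theta1+theta2)
x = -3.8644 + 0.4049
x = -3.4594


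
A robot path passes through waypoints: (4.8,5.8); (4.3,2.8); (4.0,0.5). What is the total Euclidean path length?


Segment lengths:
  seg1 = sqrt((-0.5)^2 + (-3.0)^2) = 3.0414
  seg2 = sqrt((-0.3)^2 + (-2.3)^2) = 2.3195
Total = 5.3609


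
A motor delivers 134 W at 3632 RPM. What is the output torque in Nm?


omega = 3632 * 2*pi/60 = 380.3422 rad/s
tau = P / omega = 134 / 380.3422
= 0.3523 Nm


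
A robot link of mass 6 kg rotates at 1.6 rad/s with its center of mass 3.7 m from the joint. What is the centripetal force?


F = m * omega^2 * r
= 6 * 1.6^2 * 3.7
= 6 * 2.56 * 3.7
= 56.832 N
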